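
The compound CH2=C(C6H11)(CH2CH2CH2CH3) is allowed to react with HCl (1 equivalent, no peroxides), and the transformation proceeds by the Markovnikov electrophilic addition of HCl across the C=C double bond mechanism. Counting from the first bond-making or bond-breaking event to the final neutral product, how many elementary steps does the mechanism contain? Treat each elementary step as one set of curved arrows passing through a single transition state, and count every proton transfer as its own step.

2

Step 1: Protonation of the alkene by HCl: the π bond acts as the nucleophile and picks up H⁺, giving the more stable (Markovnikov) tertiary carbocation. The H–Cl bond breaks heterolytically, releasing Cl⁻.
(No 1,2-shift: no single shift to an adjacent carbon would give a more stable cation.)
Step 2: Nucleophilic attack by Cl⁻ on the carbocation completes the addition, giving R–Cl.
Total: 2 elementary steps.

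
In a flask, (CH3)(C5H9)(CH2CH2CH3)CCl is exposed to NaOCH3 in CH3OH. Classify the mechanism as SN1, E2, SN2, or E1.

E2

Conditions: a strong base with a tertiary substrate bearing a β-hydrogen.
These conditions are the textbook signature of the E2 pathway.
A strong (often hindered) base removes a β-H in concert with loss of the leaving group — bimolecular elimination.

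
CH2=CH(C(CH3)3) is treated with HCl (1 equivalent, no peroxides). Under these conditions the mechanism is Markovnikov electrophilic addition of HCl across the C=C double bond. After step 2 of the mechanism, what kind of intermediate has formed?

Step 1: The π electrons of the C=C bond attack a proton of HCl; Markovnikov addition places the new C–H on the less-substituted alkene carbon, so the positive charge ends up on the more-substituted carbon — a secondary carbocation. The H–Cl bond breaks heterolytically, releasing Cl⁻.
Step 2: Carbocation rearrangement: a 1,2-methyl shift from the adjacent tert-butyl carbon converts the initially-formed secondary cation into the more stable tertiary cation.
After step 2 the species present is a tertiary carbocation.

tertiary carbocation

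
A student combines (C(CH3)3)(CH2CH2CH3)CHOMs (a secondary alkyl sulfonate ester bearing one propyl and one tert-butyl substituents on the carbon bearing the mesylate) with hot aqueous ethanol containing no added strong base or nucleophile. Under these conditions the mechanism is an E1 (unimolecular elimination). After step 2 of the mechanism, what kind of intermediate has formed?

Step 1: The C–O bond breaks with both electrons going to the mesylate; MsO⁻ leaves and a secondary carbocation remains.
Step 2: Carbocation rearrangement: a 1,2-methyl shift from the adjacent tert-butyl carbon converts the initially-formed secondary cation into the more stable tertiary cation.
After step 2 the species present is a tertiary carbocation.

tertiary carbocation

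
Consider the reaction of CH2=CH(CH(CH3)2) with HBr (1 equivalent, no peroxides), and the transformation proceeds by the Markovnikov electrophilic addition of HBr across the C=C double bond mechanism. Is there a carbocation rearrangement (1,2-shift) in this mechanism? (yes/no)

The first-formed carbocation is secondary.
The adjacent isopropyl carbon already bears 2 other carbon substituents and has a hydrogen to migrate; after a 1,2-hydride shift from that carbon the positive charge sits on a tertiary centre.
Tertiary is more stable than secondary, so the shift occurs.

yes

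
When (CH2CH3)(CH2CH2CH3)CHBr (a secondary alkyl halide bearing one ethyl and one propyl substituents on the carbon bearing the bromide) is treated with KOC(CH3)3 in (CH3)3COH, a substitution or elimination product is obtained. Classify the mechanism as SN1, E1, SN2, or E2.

E2

Conditions: a strong/bulky base with a secondary substrate bearing a β-hydrogen.
These conditions are the textbook signature of the E2 pathway.
A strong (often hindered) base removes a β-H in concert with loss of the leaving group — bimolecular elimination.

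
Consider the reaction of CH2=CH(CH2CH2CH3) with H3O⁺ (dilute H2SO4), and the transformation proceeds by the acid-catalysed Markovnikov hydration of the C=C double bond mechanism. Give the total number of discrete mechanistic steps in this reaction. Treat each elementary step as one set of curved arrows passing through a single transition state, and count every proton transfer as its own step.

Step 1: The π electrons of the C=C bond attack a proton of H3O⁺; Markovnikov addition places the new C–H on the less-substituted alkene carbon, so the positive charge ends up on the more-substituted carbon — a secondary carbocation. H2O is released.
(No 1,2-shift: no single shift to an adjacent carbon would give a more stable cation.)
Step 2: A lone pair on the oxygen of H2O attacks the carbocation, forming a C–O bond and an oxonium ion (a protonated alcohol).
Step 3: H2O removes a proton from the oxonium oxygen, regenerating H3O⁺ and giving the neutral alcohol.
Total: 3 elementary steps.

3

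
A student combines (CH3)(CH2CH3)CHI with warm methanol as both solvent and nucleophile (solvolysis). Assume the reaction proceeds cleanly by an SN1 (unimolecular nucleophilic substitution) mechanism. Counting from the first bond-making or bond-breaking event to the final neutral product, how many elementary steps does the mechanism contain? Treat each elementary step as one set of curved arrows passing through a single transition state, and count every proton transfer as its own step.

Step 1: The C–I bond breaks with both electrons going to the iodide; I⁻ leaves and a secondary carbocation remains.
(No 1,2-shift: no single shift to an adjacent carbon would give a more stable cation.)
Step 2: CH3OH donates an oxygen lone pair into the empty p orbital of the cation, giving a protonated ether (an oxonium ion).
Step 3: Deprotonation of the oxonium oxygen by solvent methanol yields the neutral ether.
Total: 3 elementary steps.

3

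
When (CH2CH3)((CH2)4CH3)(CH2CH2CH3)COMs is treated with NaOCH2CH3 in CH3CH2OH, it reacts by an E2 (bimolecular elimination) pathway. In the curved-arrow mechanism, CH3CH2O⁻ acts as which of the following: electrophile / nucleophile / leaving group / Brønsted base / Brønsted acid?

Step 1: The strong base CH3CH2O⁻ removes a β-hydrogen; in the same concerted event the electrons of the breaking C–H bond form the new π(C=C) bond and the C–O σ-bond breaks, expelling MsO⁻. Anti-periplanar geometry; one transition state.
CH3CH2O⁻ accepts a proton in a proton-transfer step — a Brønsted base.

Brønsted base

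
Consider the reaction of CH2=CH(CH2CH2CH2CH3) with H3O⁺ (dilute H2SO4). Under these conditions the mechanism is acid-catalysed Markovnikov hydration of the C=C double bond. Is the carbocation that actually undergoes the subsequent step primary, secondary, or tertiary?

Step 1: Electrophilic addition begins with the π(C=C) electrons forming a bond to the proton of H3O⁺. Following Markovnikov's rule, the resulting cation is secondary. H2O is released.
No single 1,2-shift to an adjacent carbon would give a more-substituted cation, so no rearrangement occurs.

secondary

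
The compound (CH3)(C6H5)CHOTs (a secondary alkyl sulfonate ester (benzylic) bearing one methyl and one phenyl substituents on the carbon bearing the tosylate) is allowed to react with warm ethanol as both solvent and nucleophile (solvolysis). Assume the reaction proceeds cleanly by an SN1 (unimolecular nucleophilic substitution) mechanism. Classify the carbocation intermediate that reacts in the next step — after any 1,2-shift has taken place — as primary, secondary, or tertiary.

Step 1: The C–O bond breaks with both electrons going to the tosylate; TsO⁻ leaves and a secondary carbocation remains.
No single 1,2-shift to an adjacent carbon would give a more-substituted cation, so no rearrangement occurs.

secondary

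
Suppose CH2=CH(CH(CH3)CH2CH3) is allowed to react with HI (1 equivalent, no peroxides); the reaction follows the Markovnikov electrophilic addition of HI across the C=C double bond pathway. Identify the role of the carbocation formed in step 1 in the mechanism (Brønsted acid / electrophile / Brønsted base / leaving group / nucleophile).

electrophile

Step 3: I⁻ captures the cation: a lone pair on I⁻ fills the empty p orbital, producing the alkyl halide product.
The carbocation formed in step 1 accepts an electron pair into an empty or π* orbital — it is the electrophile.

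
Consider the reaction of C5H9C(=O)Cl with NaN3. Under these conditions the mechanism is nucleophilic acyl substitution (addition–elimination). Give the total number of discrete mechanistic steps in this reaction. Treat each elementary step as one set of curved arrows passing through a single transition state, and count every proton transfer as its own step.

Step 1: Nucleophilic addition of N3⁻ to the acyl carbon breaks the π(C=O) bond and yields a tetrahedral, anionic intermediate.
Step 2: Collapse of the tetrahedral intermediate: the alkoxide oxygen pushes its lone pair back to re-form C=O while Cl⁻ leaves.
Total: 2 elementary steps.

2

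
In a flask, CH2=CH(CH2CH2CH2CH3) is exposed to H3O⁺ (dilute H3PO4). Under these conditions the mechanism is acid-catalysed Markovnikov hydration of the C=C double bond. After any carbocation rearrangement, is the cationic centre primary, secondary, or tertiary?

secondary

Step 1: Protonation of the alkene by H3O⁺: the π bond acts as the nucleophile and picks up H⁺, giving the more stable (Markovnikov) secondary carbocation. H2O is released.
No single 1,2-shift to an adjacent carbon would give a more-substituted cation, so no rearrangement occurs.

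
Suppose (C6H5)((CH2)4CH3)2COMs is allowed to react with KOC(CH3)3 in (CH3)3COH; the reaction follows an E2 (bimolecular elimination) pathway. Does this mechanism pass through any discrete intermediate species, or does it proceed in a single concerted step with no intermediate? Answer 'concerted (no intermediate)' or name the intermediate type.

concerted (no intermediate)

The strong base (CH3)3CO⁻ removes a β-hydrogen; in the same concerted event the electrons of the breaking C–H bond form the new π(C=C) bond and the C–O σ-bond breaks, expelling MsO⁻. Anti-periplanar geometry; one transition state.
All bond changes occur in one transition state; no discrete intermediate is formed.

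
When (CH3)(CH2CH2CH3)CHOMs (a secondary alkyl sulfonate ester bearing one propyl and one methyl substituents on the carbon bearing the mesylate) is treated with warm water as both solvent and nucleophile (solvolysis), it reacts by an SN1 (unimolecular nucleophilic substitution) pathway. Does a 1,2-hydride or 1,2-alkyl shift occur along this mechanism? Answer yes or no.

The first-formed carbocation is secondary.
No single 1,2-shift to an adjacent carbon would produce a more-substituted cation than the one already present, so no rearrangement occurs.

no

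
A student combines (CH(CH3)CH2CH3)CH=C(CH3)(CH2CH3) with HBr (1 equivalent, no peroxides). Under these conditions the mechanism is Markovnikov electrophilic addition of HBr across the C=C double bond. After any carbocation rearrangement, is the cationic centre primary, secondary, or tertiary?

tertiary

Step 1: Electrophilic addition begins with the π(C=C) electrons forming a bond to the proton of HBr. Following Markovnikov's rule, the resulting cation is tertiary. The H–Br bond breaks heterolytically, releasing Br⁻.
No single 1,2-shift to an adjacent carbon would give a more-substituted cation, so no rearrangement occurs.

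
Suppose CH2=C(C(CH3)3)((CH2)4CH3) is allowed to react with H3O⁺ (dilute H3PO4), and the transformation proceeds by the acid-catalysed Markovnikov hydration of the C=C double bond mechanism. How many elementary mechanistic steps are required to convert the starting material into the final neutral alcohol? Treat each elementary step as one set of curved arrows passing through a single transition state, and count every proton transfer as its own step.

3

Step 1: The π electrons of the C=C bond attack a proton of H3O⁺; Markovnikov addition places the new C–H on the less-substituted alkene carbon, so the positive charge ends up on the more-substituted carbon — a tertiary carbocation. H2O is released.
(No 1,2-shift: no single shift to an adjacent carbon would give a more stable cation.)
Step 2: A lone pair on the oxygen of H2O attacks the carbocation, forming a C–O bond and an oxonium ion (a protonated alcohol).
Step 3: H2O removes a proton from the oxonium oxygen, regenerating H3O⁺ and giving the neutral alcohol.
Total: 3 elementary steps.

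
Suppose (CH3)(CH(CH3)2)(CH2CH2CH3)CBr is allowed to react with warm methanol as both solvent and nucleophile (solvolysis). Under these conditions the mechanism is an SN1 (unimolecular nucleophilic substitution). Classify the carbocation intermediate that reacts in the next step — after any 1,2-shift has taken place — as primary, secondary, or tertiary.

tertiary

Step 1: Rate-determining heterolysis of the C–Br bond gives Br⁻ and a tertiary carbocation.
No single 1,2-shift to an adjacent carbon would give a more-substituted cation, so no rearrangement occurs.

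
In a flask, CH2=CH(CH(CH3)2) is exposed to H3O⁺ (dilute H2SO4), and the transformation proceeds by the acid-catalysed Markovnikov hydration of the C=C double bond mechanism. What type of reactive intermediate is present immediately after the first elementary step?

secondary carbocation

Step 1: The π electrons of the C=C bond attack a proton of H3O⁺; Markovnikov addition places the new C–H on the less-substituted alkene carbon, so the positive charge ends up on the more-substituted carbon — a secondary carbocation. H2O is released.
After step 1 the species present is a secondary carbocation.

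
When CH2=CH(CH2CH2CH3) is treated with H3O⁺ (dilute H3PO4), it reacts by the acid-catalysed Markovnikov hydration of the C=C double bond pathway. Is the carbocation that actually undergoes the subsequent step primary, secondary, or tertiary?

secondary

Step 1: The π electrons of the C=C bond attack a proton of H3O⁺; Markovnikov addition places the new C–H on the less-substituted alkene carbon, so the positive charge ends up on the more-substituted carbon — a secondary carbocation. H2O is released.
No single 1,2-shift to an adjacent carbon would give a more-substituted cation, so no rearrangement occurs.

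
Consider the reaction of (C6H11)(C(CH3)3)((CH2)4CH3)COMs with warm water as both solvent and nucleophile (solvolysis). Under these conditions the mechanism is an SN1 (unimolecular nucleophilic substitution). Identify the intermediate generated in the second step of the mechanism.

Step 1: The C–O bond breaks with both electrons going to the mesylate; MsO⁻ leaves and a tertiary carbocation remains.
Step 2: Nucleophilic capture: the oxygen of H2O bonds to the cationic carbon, producing an oxonium-ion intermediate.
After step 2 the species present is an oxonium ion.

oxonium ion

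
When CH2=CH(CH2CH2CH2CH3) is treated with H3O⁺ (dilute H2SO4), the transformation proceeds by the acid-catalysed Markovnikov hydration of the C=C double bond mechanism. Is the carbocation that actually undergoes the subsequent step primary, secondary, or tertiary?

secondary

Step 1: The π electrons of the C=C bond attack a proton of H3O⁺; Markovnikov addition places the new C–H on the less-substituted alkene carbon, so the positive charge ends up on the more-substituted carbon — a secondary carbocation. H2O is released.
No single 1,2-shift to an adjacent carbon would give a more-substituted cation, so no rearrangement occurs.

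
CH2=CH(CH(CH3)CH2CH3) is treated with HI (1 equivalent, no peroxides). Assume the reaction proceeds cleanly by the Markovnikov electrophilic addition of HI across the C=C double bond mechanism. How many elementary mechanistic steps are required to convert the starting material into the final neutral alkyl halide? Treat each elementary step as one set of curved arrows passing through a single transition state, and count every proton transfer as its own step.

Step 1: Protonation of the alkene by HI: the π bond acts as the nucleophile and picks up H⁺, giving the more stable (Markovnikov) secondary carbocation. The H–I bond breaks heterolytically, releasing I⁻.
Step 2: Carbocation rearrangement: a 1,2-hydride shift from the adjacent sec-butyl carbon converts the initially-formed secondary cation into the more stable tertiary cation.
Step 3: Nucleophilic attack by I⁻ on the carbocation completes the addition, giving R–I.
Total: 3 elementary steps.

3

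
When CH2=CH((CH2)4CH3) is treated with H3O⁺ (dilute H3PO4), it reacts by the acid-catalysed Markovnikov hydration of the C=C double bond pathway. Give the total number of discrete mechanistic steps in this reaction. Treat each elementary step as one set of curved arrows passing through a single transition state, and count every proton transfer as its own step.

Step 1: The π electrons of the C=C bond attack a proton of H3O⁺; Markovnikov addition places the new C–H on the less-substituted alkene carbon, so the positive charge ends up on the more-substituted carbon — a secondary carbocation. H2O is released.
(No 1,2-shift: no single shift to an adjacent carbon would give a more stable cation.)
Step 2: Water acts as the nucleophile: an oxygen lone pair bonds to the cationic carbon, giving an oxonium-ion intermediate.
Step 3: Proton transfer from the O–H of the oxonium ion to H2O completes the catalytic cycle and yields the alcohol.
Total: 3 elementary steps.

3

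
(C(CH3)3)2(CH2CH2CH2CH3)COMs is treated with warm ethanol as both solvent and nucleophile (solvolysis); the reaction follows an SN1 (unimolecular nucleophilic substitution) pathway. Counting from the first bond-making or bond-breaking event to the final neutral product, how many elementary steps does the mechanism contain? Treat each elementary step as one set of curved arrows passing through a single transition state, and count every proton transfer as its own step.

Step 1: Rate-determining heterolysis of the C–O bond gives MsO⁻ and a tertiary carbocation.
(No 1,2-shift: no single shift to an adjacent carbon would give a more stable cation.)
Step 2: A lone pair on the oxygen of CH3CH2OH attacks the carbocation, forming a new C–O σ-bond and an oxonium ion.
Step 3: A second solvent molecule removes the proton on oxygen, giving the neutral ether product.
Total: 3 elementary steps.

3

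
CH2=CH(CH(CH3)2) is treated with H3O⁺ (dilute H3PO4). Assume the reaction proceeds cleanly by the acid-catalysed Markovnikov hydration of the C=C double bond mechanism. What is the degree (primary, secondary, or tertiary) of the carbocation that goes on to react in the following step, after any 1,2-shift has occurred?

tertiary

Step 1: Protonation of the alkene by H3O⁺: the π bond acts as the nucleophile and picks up H⁺, giving the more stable (Markovnikov) secondary carbocation. H2O is released.
Step 2: Carbocation rearrangement: a 1,2-hydride shift from the adjacent isopropyl carbon converts the initially-formed secondary cation into the more stable tertiary cation.
The cation rearranges from secondary to tertiary via a 1,2-hydride shift from the adjacent isopropyl carbon; the tertiary cation is what reacts next.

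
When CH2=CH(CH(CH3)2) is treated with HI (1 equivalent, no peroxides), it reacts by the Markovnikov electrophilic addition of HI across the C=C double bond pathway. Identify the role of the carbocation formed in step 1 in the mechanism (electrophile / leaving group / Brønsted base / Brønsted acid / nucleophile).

Step 3: The I⁻ anion donates a lone pair to the carbocation, forming the new C–I σ-bond and giving the neutral alkyl halide.
The carbocation formed in step 1 accepts an electron pair into an empty or π* orbital — it is the electrophile.

electrophile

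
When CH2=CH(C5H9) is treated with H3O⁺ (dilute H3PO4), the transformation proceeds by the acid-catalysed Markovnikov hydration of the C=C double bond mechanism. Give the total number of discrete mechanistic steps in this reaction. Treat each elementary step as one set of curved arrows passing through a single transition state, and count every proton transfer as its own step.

4

Step 1: Protonation of the alkene by H3O⁺: the π bond acts as the nucleophile and picks up H⁺, giving the more stable (Markovnikov) secondary carbocation. H2O is released.
Step 2: Carbocation rearrangement: a 1,2-hydride shift from the adjacent cyclopentyl carbon converts the initially-formed secondary cation into the more stable tertiary cation.
Step 3: Water acts as the nucleophile: an oxygen lone pair bonds to the cationic carbon, giving an oxonium-ion intermediate.
Step 4: H2O removes a proton from the oxonium oxygen, regenerating H3O⁺ and giving the neutral alcohol.
Total: 4 elementary steps.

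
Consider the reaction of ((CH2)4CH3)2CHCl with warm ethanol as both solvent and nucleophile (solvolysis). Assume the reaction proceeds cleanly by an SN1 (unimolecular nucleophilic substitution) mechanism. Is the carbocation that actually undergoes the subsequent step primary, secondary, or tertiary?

Step 1: Ionisation: the C–Cl σ-bond cleaves heterolytically; both bonding electrons depart with Cl⁻, leaving a secondary carbocation at the α-carbon.
No single 1,2-shift to an adjacent carbon would give a more-substituted cation, so no rearrangement occurs.

secondary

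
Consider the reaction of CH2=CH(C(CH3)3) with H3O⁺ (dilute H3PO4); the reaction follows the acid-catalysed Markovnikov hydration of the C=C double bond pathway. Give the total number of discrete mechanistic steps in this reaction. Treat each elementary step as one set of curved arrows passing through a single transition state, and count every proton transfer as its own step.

4

Step 1: Protonation of the alkene by H3O⁺: the π bond acts as the nucleophile and picks up H⁺, giving the more stable (Markovnikov) secondary carbocation. H2O is released.
Step 2: A 1,2-methyl shift from the adjacent tert-butyl carbon moves the positive charge from the secondary centre to an adjacent carbon, generating a more stable tertiary carbocation.
Step 3: Water acts as the nucleophile: an oxygen lone pair bonds to the cationic carbon, giving an oxonium-ion intermediate.
Step 4: Proton transfer from the O–H of the oxonium ion to H2O completes the catalytic cycle and yields the alcohol.
Total: 4 elementary steps.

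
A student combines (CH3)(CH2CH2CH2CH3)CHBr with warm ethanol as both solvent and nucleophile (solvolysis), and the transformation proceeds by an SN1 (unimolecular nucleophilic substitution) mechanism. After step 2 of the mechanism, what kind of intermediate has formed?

Step 1: Ionisation: the C–Br σ-bond cleaves heterolytically; both bonding electrons depart with Br⁻, leaving a secondary carbocation at the α-carbon.
Step 2: Nucleophilic capture: the oxygen of CH3CH2OH bonds to the cationic carbon, producing an oxonium-ion intermediate.
After step 2 the species present is an oxonium ion.

oxonium ion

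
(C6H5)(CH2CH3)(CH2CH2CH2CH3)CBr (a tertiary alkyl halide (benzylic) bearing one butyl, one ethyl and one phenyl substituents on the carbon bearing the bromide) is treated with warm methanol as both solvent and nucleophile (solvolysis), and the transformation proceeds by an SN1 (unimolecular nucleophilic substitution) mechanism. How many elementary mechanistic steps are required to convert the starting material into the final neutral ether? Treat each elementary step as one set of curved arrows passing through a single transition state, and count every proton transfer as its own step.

Step 1: Rate-determining heterolysis of the C–Br bond gives Br⁻ and a tertiary carbocation.
(No 1,2-shift: no single shift to an adjacent carbon would give a more stable cation.)
Step 2: CH3OH donates an oxygen lone pair into the empty p orbital of the cation, giving a protonated ether (an oxonium ion).
Step 3: Proton transfer from the O–H of the oxonium ion to a solvent molecule delivers the neutral ether.
Total: 3 elementary steps.

3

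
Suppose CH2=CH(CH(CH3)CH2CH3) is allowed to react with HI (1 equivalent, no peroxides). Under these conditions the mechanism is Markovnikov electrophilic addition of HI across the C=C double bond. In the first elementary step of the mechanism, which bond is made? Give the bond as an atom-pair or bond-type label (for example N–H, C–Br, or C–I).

C–H

Step 1: Electrophilic addition begins with the π(C=C) electrons forming a bond to the proton of HI. Following Markovnikov's rule, the resulting cation is secondary. The H–I bond breaks heterolytically, releasing I⁻.
The bond formed in this step is the C–H bond.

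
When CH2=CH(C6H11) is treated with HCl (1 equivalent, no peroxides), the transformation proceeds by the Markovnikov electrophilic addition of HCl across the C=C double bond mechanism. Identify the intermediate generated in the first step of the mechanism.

Step 1: Protonation of the alkene by HCl: the π bond acts as the nucleophile and picks up H⁺, giving the more stable (Markovnikov) secondary carbocation. The H–Cl bond breaks heterolytically, releasing Cl⁻.
After step 1 the species present is a secondary carbocation.

secondary carbocation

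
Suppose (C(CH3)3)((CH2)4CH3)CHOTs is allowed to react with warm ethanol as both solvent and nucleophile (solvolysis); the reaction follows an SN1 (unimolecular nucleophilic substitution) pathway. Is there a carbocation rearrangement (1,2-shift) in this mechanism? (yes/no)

The first-formed carbocation is secondary.
The adjacent tert-butyl carbon has no hydrogen but bears methyl groups; migration of one methyl with its bonding pair (a 1,2-methyl shift) places the charge on a tertiary centre.
Tertiary is more stable than secondary, so the shift occurs.

yes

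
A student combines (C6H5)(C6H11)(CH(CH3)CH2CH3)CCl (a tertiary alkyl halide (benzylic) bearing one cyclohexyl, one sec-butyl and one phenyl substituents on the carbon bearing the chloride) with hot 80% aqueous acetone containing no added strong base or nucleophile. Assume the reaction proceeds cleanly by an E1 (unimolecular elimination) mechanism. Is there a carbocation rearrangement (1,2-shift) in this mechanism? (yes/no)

no

The first-formed carbocation is tertiary.
No single 1,2-shift to an adjacent carbon would produce a more-substituted cation than the one already present, so no rearrangement occurs.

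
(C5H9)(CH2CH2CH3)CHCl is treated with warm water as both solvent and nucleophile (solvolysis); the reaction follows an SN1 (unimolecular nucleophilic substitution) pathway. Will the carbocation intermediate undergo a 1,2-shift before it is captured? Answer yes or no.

The first-formed carbocation is secondary.
The adjacent cyclopentyl carbon already bears 2 other carbon substituents and has a hydrogen to migrate; after a 1,2-hydride shift from that carbon the positive charge sits on a tertiary centre.
Tertiary is more stable than secondary, so the shift occurs.

yes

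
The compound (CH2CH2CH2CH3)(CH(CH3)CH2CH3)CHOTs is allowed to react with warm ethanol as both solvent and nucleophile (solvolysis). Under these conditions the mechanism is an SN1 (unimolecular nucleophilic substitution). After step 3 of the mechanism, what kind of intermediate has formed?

Step 1: Unassisted departure of TsO⁻ (taking the C–O bonding pair) generates a secondary carbocation.
Step 2: Carbocation rearrangement: a 1,2-hydride shift from the adjacent sec-butyl carbon converts the initially-formed secondary cation into the more stable tertiary cation.
Step 3: A lone pair on the oxygen of CH3CH2OH attacks the carbocation, forming a new C–O σ-bond and an oxonium ion.
After step 3 the species present is an oxonium ion.

oxonium ion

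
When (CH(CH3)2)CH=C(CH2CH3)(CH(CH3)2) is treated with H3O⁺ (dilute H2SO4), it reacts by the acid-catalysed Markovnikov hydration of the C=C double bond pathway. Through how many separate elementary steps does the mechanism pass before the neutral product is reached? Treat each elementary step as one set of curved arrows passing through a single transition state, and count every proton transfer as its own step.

Step 1: Electrophilic addition begins with the π(C=C) electrons forming a bond to the proton of H3O⁺. Following Markovnikov's rule, the resulting cation is tertiary. H2O is released.
(No 1,2-shift: no single shift to an adjacent carbon would give a more stable cation.)
Step 2: Nucleophilic capture of the cation by H2O produces the protonated alcohol (an oxonium ion).
Step 3: H2O removes a proton from the oxonium oxygen, regenerating H3O⁺ and giving the neutral alcohol.
Total: 3 elementary steps.

3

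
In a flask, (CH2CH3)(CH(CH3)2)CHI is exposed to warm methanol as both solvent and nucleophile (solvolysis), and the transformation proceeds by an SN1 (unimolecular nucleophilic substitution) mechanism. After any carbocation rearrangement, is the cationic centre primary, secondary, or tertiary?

Step 1: Rate-determining heterolysis of the C–I bond gives I⁻ and a secondary carbocation.
Step 2: A 1,2-hydride shift from the adjacent isopropyl carbon moves the positive charge from the secondary centre to an adjacent carbon, generating a more stable tertiary carbocation.
The cation rearranges from secondary to tertiary via a 1,2-hydride shift from the adjacent isopropyl carbon; the tertiary cation is what reacts next.

tertiary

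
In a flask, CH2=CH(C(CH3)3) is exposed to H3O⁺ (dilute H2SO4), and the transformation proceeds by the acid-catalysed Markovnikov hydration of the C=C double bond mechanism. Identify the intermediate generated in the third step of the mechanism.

oxonium ion

Step 1: The π electrons of the C=C bond attack a proton of H3O⁺; Markovnikov addition places the new C–H on the less-substituted alkene carbon, so the positive charge ends up on the more-substituted carbon — a secondary carbocation. H2O is released.
Step 2: Carbocation rearrangement: a 1,2-methyl shift from the adjacent tert-butyl carbon converts the initially-formed secondary cation into the more stable tertiary cation.
Step 3: Nucleophilic capture of the cation by H2O produces the protonated alcohol (an oxonium ion).
After step 3 the species present is an oxonium ion.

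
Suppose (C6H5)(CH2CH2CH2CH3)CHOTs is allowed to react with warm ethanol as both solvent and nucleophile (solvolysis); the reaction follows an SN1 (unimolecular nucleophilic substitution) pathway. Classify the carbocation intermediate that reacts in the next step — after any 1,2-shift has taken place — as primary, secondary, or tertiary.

Step 1: Rate-determining heterolysis of the C–O bond gives TsO⁻ and a secondary carbocation.
No single 1,2-shift to an adjacent carbon would give a more-substituted cation, so no rearrangement occurs.

secondary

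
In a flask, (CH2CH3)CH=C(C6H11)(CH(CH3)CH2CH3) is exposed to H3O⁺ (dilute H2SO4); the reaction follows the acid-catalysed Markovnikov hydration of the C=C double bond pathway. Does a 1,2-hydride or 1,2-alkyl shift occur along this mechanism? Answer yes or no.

The first-formed carbocation is tertiary.
No single 1,2-shift to an adjacent carbon would produce a more-substituted cation than the one already present, so no rearrangement occurs.

no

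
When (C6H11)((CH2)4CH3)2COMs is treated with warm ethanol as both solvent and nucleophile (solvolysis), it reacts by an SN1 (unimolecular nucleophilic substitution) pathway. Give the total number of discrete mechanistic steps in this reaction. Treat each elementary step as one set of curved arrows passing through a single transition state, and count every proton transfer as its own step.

Step 1: The C–O bond breaks with both electrons going to the mesylate; MsO⁻ leaves and a tertiary carbocation remains.
(No 1,2-shift: no single shift to an adjacent carbon would give a more stable cation.)
Step 2: A lone pair on the oxygen of CH3CH2OH attacks the carbocation, forming a new C–O σ-bond and an oxonium ion.
Step 3: Deprotonation of the oxonium oxygen by solvent ethanol yields the neutral ether.
Total: 3 elementary steps.

3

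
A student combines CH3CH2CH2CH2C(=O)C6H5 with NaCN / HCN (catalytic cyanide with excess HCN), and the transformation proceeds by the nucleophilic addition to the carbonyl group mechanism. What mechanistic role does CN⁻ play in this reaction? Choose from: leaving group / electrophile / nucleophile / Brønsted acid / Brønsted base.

nucleophile

Step 1: Nucleophilic addition: CN⁻ adds to the carbonyl carbon, pushing the π(C=O) electron pair onto oxygen and giving a tetrahedral alkoxide.
CN⁻ donates an electron pair to form a new σ-bond to carbon — it is the nucleophile.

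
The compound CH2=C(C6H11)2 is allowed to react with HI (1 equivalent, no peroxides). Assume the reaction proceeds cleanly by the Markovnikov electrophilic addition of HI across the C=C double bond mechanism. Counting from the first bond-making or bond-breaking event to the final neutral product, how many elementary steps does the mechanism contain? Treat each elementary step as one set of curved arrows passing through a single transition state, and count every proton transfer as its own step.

Step 1: Electrophilic addition begins with the π(C=C) electrons forming a bond to the proton of HI. Following Markovnikov's rule, the resulting cation is tertiary. The H–I bond breaks heterolytically, releasing I⁻.
(No 1,2-shift: no single shift to an adjacent carbon would give a more stable cation.)
Step 2: Nucleophilic attack by I⁻ on the carbocation completes the addition, giving R–I.
Total: 2 elementary steps.

2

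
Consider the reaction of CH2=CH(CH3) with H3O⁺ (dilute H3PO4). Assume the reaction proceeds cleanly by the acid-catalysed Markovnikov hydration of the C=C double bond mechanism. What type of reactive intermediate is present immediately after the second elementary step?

Step 1: The π electrons of the C=C bond attack a proton of H3O⁺; Markovnikov addition places the new C–H on the less-substituted alkene carbon, so the positive charge ends up on the more-substituted carbon — a secondary carbocation. H2O is released.
Step 2: Nucleophilic capture of the cation by H2O produces the protonated alcohol (an oxonium ion).
After step 2 the species present is an oxonium ion.

oxonium ion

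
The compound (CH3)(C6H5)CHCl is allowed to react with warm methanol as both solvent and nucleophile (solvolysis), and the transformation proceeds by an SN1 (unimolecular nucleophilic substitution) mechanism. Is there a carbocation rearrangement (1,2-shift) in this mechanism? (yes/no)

The first-formed carbocation is secondary.
No single 1,2-shift to an adjacent carbon would produce a more-substituted cation than the one already present, so no rearrangement occurs.

no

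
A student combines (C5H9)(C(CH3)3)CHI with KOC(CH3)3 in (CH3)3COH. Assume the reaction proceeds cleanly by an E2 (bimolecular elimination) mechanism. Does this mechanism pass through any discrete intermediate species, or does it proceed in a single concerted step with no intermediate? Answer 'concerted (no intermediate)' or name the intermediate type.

concerted (no intermediate)

In one step, (CH3)3CO⁻ pulls off a β-proton, the C–I bond cleaves, and a C=C double bond forms between the α- and β-carbons (E2, anti elimination).
All bond changes occur in one transition state; no discrete intermediate is formed.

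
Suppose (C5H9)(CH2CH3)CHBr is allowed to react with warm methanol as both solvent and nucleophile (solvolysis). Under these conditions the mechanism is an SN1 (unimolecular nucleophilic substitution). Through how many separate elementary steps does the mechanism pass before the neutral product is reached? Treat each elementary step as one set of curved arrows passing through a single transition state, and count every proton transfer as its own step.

Step 1: Ionisation: the C–Br σ-bond cleaves heterolytically; both bonding electrons depart with Br⁻, leaving a secondary carbocation at the α-carbon.
Step 2: Carbocation rearrangement: a 1,2-hydride shift from the adjacent cyclopentyl carbon converts the initially-formed secondary cation into the more stable tertiary cation.
Step 3: Nucleophilic capture: the oxygen of CH3OH bonds to the cationic carbon, producing an oxonium-ion intermediate.
Step 4: Deprotonation of the oxonium oxygen by solvent methanol yields the neutral ether.
Total: 4 elementary steps.

4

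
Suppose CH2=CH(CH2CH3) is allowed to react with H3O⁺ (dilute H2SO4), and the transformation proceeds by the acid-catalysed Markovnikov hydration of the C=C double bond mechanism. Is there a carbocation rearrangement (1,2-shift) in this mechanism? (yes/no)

no

The first-formed carbocation is secondary.
No single 1,2-shift to an adjacent carbon would produce a more-substituted cation than the one already present, so no rearrangement occurs.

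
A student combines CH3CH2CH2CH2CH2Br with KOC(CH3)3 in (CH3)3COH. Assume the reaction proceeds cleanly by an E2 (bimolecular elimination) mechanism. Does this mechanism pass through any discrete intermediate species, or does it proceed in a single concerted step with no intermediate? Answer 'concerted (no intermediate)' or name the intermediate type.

concerted (no intermediate)

The strong base (CH3)3CO⁻ removes a β-hydrogen; in the same concerted event the electrons of the breaking C–H bond form the new π(C=C) bond and the C–Br σ-bond breaks, expelling Br⁻. Anti-periplanar geometry; one transition state.
All bond changes occur in one transition state; no discrete intermediate is formed.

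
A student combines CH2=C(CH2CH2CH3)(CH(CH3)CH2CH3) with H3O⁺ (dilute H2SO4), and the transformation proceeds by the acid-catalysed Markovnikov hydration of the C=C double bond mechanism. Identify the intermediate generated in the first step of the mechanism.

Step 1: Protonation of the alkene by H3O⁺: the π bond acts as the nucleophile and picks up H⁺, giving the more stable (Markovnikov) tertiary carbocation. H2O is released.
After step 1 the species present is a tertiary carbocation.

tertiary carbocation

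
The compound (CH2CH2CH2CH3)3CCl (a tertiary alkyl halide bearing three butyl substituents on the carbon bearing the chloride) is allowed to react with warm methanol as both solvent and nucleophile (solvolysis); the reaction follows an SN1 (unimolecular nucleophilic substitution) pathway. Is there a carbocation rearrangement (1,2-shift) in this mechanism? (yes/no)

The first-formed carbocation is tertiary.
No single 1,2-shift to an adjacent carbon would produce a more-substituted cation than the one already present, so no rearrangement occurs.

no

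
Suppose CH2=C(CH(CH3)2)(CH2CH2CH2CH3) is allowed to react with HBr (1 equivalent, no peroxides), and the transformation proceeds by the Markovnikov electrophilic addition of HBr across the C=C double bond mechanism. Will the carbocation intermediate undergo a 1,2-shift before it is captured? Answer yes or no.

no

The first-formed carbocation is tertiary.
No single 1,2-shift to an adjacent carbon would produce a more-substituted cation than the one already present, so no rearrangement occurs.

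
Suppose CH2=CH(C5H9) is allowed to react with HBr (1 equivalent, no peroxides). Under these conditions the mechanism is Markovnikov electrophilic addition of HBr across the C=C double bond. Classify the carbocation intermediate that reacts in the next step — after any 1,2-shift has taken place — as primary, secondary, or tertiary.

Step 1: Protonation of the alkene by HBr: the π bond acts as the nucleophile and picks up H⁺, giving the more stable (Markovnikov) secondary carbocation. The H–Br bond breaks heterolytically, releasing Br⁻.
Step 2: A 1,2-hydride shift from the adjacent cyclopentyl carbon moves the positive charge from the secondary centre to an adjacent carbon, generating a more stable tertiary carbocation.
The cation rearranges from secondary to tertiary via a 1,2-hydride shift from the adjacent cyclopentyl carbon; the tertiary cation is what reacts next.

tertiary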